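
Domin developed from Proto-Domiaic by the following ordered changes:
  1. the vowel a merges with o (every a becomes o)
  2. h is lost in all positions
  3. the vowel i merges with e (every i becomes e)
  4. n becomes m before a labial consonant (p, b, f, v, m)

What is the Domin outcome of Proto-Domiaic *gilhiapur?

Domin: *gilhiapur
  gilhiapur → gilhiopur   [vowel merger]
  gilhiopur → giliopur   [h-loss]
  giliopur → geleopur   [vowel merger]
  geleopur (rule 4 does not apply)
  giving Domin geleopur.

geleopur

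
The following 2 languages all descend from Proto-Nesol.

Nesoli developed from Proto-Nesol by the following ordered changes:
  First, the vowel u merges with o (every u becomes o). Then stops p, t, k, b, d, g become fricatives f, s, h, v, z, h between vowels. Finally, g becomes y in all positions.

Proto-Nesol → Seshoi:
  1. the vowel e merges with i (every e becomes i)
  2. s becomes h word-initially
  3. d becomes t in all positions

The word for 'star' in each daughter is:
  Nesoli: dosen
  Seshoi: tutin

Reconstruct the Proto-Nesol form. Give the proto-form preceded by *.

*duten

Position 1: Nesoli has d, Seshoi has t. Nesoli preserves d here (none of its changes turn any other segment into d), so the proto-segment is *d.
Position 2: Nesoli has o, Seshoi has u. Seshoi preserves u here (none of its changes turn any other segment into u), so the proto-segment is *u.
Position 4: Nesoli has e, Seshoi has i. Nesoli preserves e here (none of its changes turn any other segment into e), so the proto-segment is *e.
Continuing position by position gives *duten; check it forward:
Nesoli: *duten
  duten → doten   [vowel merger]
  doten → dosen   [intervocalic lenition]
  dosen (rule 3 does not apply)
  giving Nesoli dosen.
Seshoi: *duten
  duten → dutin   [vowel merger]
  dutin (rule 2 does not apply)
  dutin → tutin   [unconditioned shift]
  giving Seshoi tutin.
Only *duten yields all of Nesoli dosen, Seshoi tutin.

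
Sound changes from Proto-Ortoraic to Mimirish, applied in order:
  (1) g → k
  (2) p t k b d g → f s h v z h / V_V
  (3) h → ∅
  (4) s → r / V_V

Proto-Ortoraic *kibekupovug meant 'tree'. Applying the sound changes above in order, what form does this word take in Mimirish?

Mimirish: *kibekupovug > kibekupovuk > kivehufovuk > kiveufovuk  (by unconditioned shift, intervocalic lenition, h-loss)

kiveufovuk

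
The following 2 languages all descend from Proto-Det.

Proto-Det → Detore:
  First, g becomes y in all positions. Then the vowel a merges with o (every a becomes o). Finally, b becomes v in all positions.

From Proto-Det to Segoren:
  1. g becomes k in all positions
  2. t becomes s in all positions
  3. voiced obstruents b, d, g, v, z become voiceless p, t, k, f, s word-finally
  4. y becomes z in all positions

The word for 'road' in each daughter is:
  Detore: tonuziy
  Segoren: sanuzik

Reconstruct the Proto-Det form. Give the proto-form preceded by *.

Position 7: Detore has y, Segoren has k. Taking the neighbouring segments as reconstructed: Detore y could go back to *g or *y; Segoren k could go back to *k or *g — the one source consistent with every daughter is *g.
Position 1: Detore has t, Segoren has s. Detore preserves t here (none of its changes turn any other segment into t), so the proto-segment is *t.
Position 2: Detore has o, Segoren has a. Segoren preserves a here (none of its changes turn any other segment into a), so the proto-segment is *a.
This points to *tanuzig. Verify forward in each daughter:
Detore: *tanuzig > tanuziy > tonuziy  (by unconditioned shift, vowel merger)
Segoren: start from *tanuzig.
  rule 1 (unconditioned shift): tanuzig → tanuzik
  rule 2 (unconditioned shift): tanuzik → sanuzik
  rule 3: no change — sanuzik
  rule 4: no change — sanuzik
  ⇒ Segoren sanuzik
Only *tanuzig yields all of Detore tonuziy, Segoren sanuzik.

*tanuzig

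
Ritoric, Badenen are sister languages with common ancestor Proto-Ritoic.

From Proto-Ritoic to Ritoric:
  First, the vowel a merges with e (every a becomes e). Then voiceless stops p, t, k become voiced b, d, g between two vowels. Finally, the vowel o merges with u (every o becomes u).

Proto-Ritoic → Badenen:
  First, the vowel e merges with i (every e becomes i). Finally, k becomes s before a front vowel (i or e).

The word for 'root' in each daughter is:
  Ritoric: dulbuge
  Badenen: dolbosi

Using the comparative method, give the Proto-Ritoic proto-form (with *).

*dolboke

Position 6: Ritoric has g, Badenen has s. Taking the neighbouring segments as reconstructed: Ritoric g could go back to *k or *g; Badenen s could go back to *k or *s — the one source consistent with every daughter is *k.
Position 5: Ritoric has u, Badenen has o. Badenen preserves o here (none of its changes turn any other segment into o), so the proto-segment is *o.
Position 2: Ritoric has u, Badenen has o. Badenen preserves o here (none of its changes turn any other segment into o), so the proto-segment is *o.
Continuing position by position gives *dolboke; check it forward:
Ritoric: *dolboke
  dolboke (rule 1 does not apply)
  dolboke → dolboge   [intervocalic voicing]
  dolboge → dulbuge   [vowel merger]
  giving Ritoric dulbuge.
Badenen: *dolboke > dolboki > dolbosi  (by vowel merger, palatalisation)
Only *dolboke yields all of Ritoric dulbuge, Badenen dolbosi.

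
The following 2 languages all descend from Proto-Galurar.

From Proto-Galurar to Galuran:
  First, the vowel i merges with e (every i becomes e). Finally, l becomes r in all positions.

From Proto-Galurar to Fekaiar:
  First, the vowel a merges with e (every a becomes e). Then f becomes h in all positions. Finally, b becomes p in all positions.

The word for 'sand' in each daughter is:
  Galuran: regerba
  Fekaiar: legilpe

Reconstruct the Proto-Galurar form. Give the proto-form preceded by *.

*legilba

Position 5: Galuran has r, Fekaiar has l. Fekaiar preserves l here (none of its changes turn any other segment into l), so the proto-segment is *l.
Position 7: Galuran has a, Fekaiar has e. Galuran preserves a here (none of its changes turn any other segment into a), so the proto-segment is *a.
Position 4: Galuran has e, Fekaiar has i. Fekaiar preserves i here (none of its changes turn any other segment into i), so the proto-segment is *i.
Continuing position by position gives *legilba; check it forward:
Galuran: start from *legilba.
  rule 1 (vowel merger): legilba → legelba
  rule 2 (unconditioned shift): legelba → regerba
  ⇒ Galuran regerba
Fekaiar: start from *legilba.
  rule 1 (vowel merger): legilba → legilbe
  rule 2: no change — legilbe
  rule 3 (unconditioned shift): legilbe → legilpe
  ⇒ Fekaiar legilpe
*legilba is the unique common source.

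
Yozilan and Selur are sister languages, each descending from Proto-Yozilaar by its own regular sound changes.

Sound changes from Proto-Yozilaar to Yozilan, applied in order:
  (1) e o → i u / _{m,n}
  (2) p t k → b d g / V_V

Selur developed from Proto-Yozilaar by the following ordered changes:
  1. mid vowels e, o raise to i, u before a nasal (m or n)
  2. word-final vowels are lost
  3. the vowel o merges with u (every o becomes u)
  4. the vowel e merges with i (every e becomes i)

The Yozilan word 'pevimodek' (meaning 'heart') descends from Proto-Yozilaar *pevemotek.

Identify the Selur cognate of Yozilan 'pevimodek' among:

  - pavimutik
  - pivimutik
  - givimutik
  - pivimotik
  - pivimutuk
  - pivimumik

pivimutik

Selur: start from *pevemotek.
  rule 1 (pre-nasal raising): pevemotek → pevimotek
  rule 2: no change — pevimotek
  rule 3 (vowel merger): pevimotek → pevimutek
  rule 4 (vowel merger): pevimutek → pivimutik
  ⇒ Selur pivimutik
Only 'pivimutik' matches the regular Selur development of *pevemotek.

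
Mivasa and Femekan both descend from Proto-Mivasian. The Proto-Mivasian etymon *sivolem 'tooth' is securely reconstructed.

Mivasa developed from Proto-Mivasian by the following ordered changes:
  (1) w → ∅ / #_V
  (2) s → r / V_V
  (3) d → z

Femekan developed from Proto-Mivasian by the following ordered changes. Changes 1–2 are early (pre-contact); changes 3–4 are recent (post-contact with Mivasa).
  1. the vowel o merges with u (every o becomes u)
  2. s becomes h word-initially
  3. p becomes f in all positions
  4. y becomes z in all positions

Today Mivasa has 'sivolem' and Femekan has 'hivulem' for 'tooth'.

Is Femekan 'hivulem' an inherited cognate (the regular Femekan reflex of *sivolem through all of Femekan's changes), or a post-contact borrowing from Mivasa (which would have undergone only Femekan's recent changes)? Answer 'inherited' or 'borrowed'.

inherited

If inherited, *sivolem would pass through all of Femekan's changes:
Femekan: *sivolem > sivulem > hivulem  (by vowel merger, debuccalisation)
If borrowed from Mivasa 'sivolem' after the early changes, it would undergo only the recent ones:
  rule 3 (unconditioned shift): no change (sivolem)
  rule 4 (unconditioned shift): no change (sivolem)
  ⇒ as a loan: sivolem
Femekan 'hivulem' matches the inherited outcome exactly, so it is an inherited cognate, not a loan.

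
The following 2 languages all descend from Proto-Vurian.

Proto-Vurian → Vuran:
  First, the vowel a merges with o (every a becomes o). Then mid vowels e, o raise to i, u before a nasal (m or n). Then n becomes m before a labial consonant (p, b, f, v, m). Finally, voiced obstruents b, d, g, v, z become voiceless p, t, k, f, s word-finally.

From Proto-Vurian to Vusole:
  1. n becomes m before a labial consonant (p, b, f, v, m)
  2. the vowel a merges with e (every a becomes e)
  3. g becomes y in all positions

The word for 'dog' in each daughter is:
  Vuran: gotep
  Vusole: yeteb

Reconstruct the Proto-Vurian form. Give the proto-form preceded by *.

*gateb

Position 5: Vuran has p, Vusole has b. Vusole preserves b here (none of its changes turn any other segment into b), so the proto-segment is *b.
Position 1: Vuran has g, Vusole has y. Vuran preserves g here (none of its changes turn any other segment into g), so the proto-segment is *g.
Position 2: Vuran has o, Vusole has e. Taking the neighbouring segments as reconstructed: Vuran o could go back to *a or *o; Vusole e could go back to *a or *e — the one source consistent with every daughter is *a.
This points to *gateb. Verify forward in each daughter:
Vuran: *gateb
  gateb → goteb   [vowel merger]
  goteb (rule 2 does not apply)
  goteb (rule 3 does not apply)
  goteb → gotep   [final devoicing]
  giving Vuran gotep.
Vusole: start from *gateb.
  rule 1: no change — gateb
  rule 2 (vowel merger): gateb → geteb
  rule 3 (unconditioned shift): geteb → yeteb
  ⇒ Vusole yeteb
No other proto-form is consistent with every reflex, so the reconstruction is *gateb.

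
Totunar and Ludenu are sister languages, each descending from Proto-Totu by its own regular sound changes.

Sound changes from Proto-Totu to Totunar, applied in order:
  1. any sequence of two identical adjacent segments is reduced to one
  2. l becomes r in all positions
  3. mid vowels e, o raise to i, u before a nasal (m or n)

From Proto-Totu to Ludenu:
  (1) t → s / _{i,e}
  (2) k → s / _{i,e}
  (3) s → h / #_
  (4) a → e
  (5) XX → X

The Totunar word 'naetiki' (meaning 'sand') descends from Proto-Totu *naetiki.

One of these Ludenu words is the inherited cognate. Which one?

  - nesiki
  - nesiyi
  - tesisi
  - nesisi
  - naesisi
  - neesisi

nesisi

Ludenu: *naetiki
  naetiki → naesiki   [palatalisation]
  naesiki → naesisi   [palatalisation]
  naesisi (rule 3 does not apply)
  naesisi → neesisi   [vowel merger]
  neesisi → nesisi   [degemination]
  giving Ludenu nesisi.
Among the options, 'nesisi' alone shows every Ludenu change applied in order.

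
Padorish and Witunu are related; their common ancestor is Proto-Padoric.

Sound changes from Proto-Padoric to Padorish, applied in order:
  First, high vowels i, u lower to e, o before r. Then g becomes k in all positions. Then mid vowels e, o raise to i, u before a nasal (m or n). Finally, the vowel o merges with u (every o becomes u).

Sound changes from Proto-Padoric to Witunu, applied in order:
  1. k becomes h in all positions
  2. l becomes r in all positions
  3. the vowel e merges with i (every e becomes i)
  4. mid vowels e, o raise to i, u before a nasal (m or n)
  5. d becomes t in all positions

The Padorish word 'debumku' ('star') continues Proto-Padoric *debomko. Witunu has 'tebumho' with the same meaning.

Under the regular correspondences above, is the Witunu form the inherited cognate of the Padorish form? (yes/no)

no

Derive the expected Witunu reflex of *debomko:
Witunu: *debomko > debomho > dibomho > dibumho > tibumho  (by unconditioned shift, vowel merger, pre-nasal raising, unconditioned shift)
The regular Witunu reflex would be 'tibumho', but the attested form is 'tebumho'. The correspondence is irregular, so they are not cognates (the Witunu form has a different source).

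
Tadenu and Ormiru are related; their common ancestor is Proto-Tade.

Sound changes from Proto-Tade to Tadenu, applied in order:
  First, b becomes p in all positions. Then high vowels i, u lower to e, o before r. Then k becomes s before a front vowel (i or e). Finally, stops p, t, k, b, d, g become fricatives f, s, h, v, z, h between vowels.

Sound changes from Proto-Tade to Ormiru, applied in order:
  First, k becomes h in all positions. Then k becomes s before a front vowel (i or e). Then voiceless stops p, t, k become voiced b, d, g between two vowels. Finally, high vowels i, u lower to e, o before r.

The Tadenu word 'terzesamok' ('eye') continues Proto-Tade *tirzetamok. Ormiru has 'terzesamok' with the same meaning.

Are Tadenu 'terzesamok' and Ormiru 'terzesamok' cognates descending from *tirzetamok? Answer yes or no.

no

Derive the expected Ormiru reflex of *tirzetamok:
Ormiru: start from *tirzetamok.
  rule 1 (unconditioned shift): tirzetamok → tirzetamoh
  rule 2: no change — tirzetamoh
  rule 3 (intervocalic voicing): tirzetamoh → tirzedamoh
  rule 4 (pre-rhotic lowering): tirzedamoh → terzedamoh
  ⇒ Ormiru terzedamoh
The regular Ormiru reflex would be 'terzedamoh', but the attested form is 'terzesamok'. The correspondence is irregular, so they are not cognates (the Ormiru form has a different source).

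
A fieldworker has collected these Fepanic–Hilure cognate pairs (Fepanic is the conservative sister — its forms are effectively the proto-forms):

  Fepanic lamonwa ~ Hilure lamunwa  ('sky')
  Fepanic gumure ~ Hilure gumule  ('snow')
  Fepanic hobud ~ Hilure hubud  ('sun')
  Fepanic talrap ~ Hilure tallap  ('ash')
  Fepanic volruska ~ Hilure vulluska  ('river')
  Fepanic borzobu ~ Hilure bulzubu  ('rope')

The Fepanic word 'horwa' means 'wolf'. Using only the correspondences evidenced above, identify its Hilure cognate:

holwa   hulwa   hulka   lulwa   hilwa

hulwa

borzobu ~ bulzubu — Fepanic o corresponds to Hilure u after a consonant, before r.
borzobu ~ bulzubu — Fepanic r corresponds to Hilure l after a vowel, before a consonant other than r, m, n, p, b, f, v.
Applying these to Fepanic 'horwa':
  horwa → hurwa   (o→u after a consonant, before r)
  hurwa → hulwa   (r→l after a vowel, before a consonant other than r, m, n, p, b, f, v)
So the Hilure cognate is 'hulwa'.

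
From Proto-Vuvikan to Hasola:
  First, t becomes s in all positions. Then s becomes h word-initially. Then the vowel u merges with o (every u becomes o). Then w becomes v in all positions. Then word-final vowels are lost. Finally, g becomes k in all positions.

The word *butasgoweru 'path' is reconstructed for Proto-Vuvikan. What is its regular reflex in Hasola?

Hasola: *butasgoweru
  butasgoweru → busasgoweru   [unconditioned shift]
  busasgoweru (rule 2 does not apply)
  busasgoweru → bosasgowero   [vowel merger]
  bosasgowero → bosasgovero   [unconditioned shift]
  bosasgovero → bosasgover   [apocope]
  bosasgover → bosaskover   [unconditioned shift]
  giving Hasola bosaskover.

bosaskover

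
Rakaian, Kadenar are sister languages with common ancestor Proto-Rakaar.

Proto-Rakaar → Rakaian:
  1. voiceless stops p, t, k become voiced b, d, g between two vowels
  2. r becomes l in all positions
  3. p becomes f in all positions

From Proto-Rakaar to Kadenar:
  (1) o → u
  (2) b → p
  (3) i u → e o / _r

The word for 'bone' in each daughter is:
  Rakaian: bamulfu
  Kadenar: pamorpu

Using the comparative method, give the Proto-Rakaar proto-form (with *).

*bamurpu

Position 5: Rakaian has l, Kadenar has r. Kadenar preserves r here (none of its changes turn any other segment into r), so the proto-segment is *r.
Position 1: Rakaian has b, Kadenar has p. Taking the neighbouring segments as reconstructed: Rakaian b can only go back to *b; Kadenar p could go back to *p or *b — the one source consistent with every daughter is *b.
Position 4: Rakaian has u, Kadenar has o. Rakaian preserves u here (none of its changes turn any other segment into u), so the proto-segment is *u.
Continuing position by position gives *bamurpu; check it forward:
Rakaian: *bamurpu > bamulpu > bamulfu  (by unconditioned shift, unconditioned shift)
Kadenar: *bamurpu > pamurpu > pamorpu  (by unconditioned shift, pre-rhotic lowering)
*bamurpu is the unique common source.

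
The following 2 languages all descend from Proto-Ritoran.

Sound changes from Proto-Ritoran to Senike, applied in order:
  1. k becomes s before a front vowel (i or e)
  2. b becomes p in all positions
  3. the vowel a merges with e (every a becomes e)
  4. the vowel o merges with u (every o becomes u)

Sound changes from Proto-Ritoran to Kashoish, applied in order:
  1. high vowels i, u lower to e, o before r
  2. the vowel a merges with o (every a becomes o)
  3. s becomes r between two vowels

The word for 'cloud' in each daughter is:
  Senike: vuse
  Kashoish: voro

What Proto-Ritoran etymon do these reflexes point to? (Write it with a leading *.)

Position 4: Senike has e, Kashoish has o. Taking the neighbouring segments as reconstructed: Senike e could go back to *a or *e; Kashoish o could go back to *a or *o — the one source consistent with every daughter is *a.
Position 2: Senike has u, Kashoish has o. Taking the neighbouring segments as reconstructed: Senike u could go back to *o or *u; Kashoish o could go back to *a or *o — the one source consistent with every daughter is *o.
This points to *vosa. Verify forward in each daughter:
Senike: *vosa > vose > vuse  (by vowel merger, vowel merger)
Kashoish: *vosa
  vosa (rule 1 does not apply)
  vosa → voso   [vowel merger]
  voso → voro   [rhotacism]
  giving Kashoish voro.
No other proto-form is consistent with every reflex, so the reconstruction is *vosa.

*vosa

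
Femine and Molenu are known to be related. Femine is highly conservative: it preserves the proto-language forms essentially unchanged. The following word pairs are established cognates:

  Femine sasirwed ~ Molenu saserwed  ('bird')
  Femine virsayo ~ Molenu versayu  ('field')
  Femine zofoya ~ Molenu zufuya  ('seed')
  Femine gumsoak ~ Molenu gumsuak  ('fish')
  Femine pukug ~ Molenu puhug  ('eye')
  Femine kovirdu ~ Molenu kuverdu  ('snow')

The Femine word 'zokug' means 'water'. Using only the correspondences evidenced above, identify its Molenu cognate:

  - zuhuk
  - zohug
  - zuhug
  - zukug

zuhug

zofoya ~ zufuya — Femine o corresponds to Molenu u after a consonant, before a consonant other than r, m, n, p, b, f, v.
pukug ~ puhug — Femine k corresponds to Molenu h between vowels (before a back vowel).
Applying these to Femine 'zokug':
  zokug → zukug   (o→u after a consonant, before a consonant other than r, m, n, p, b, f, v)
  zukug → zuhug   (k→h between vowels (before a back vowel))
So the Molenu cognate is 'zuhug'.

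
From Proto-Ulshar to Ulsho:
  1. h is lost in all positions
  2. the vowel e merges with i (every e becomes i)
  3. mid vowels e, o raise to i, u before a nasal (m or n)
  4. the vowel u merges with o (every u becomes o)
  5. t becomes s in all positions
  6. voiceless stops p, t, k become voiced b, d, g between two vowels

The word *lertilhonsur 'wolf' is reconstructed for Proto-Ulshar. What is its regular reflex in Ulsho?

Ulsho: *lertilhonsur
  lertilhonsur → lertilonsur   [h-loss]
  lertilonsur → lirtilonsur   [vowel merger]
  lirtilonsur → lirtilunsur   [pre-nasal raising]
  lirtilunsur → lirtilonsor   [vowel merger]
  lirtilonsor → lirsilonsor   [unconditioned shift]
  lirsilonsor (rule 6 does not apply)
  giving Ulsho lirsilonsor.

lirsilonsor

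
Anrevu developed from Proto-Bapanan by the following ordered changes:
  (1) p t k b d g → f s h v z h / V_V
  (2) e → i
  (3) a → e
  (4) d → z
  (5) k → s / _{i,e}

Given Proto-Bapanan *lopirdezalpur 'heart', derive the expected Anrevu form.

lofirzizelpur

Anrevu: *lopirdezalpur > lofirdezalpur > lofirdizalpur > lofirdizelpur > lofirzizelpur  (by intervocalic lenition, vowel merger, vowel merger, unconditioned shift)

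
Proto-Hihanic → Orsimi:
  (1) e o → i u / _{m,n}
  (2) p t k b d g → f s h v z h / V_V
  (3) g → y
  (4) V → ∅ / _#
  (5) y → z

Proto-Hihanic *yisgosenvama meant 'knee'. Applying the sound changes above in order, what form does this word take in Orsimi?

ziszosinvam

Orsimi: *yisgosenvama
  yisgosenvama → yisgosinvama   [pre-nasal raising]
  yisgosinvama (rule 2 does not apply)
  yisgosinvama → yisyosinvama   [unconditioned shift]
  yisyosinvama → yisyosinvam   [apocope]
  yisyosinvam → ziszosinvam   [unconditioned shift]
  giving Orsimi ziszosinvam.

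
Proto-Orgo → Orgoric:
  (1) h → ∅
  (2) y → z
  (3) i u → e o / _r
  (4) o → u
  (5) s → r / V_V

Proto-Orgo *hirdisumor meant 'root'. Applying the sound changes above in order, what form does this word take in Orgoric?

Orgoric: *hirdisumor > irdisumor > erdisumor > erdisumur > erdirumur  (by h-loss, pre-rhotic lowering, vowel merger, rhotacism)

erdirumur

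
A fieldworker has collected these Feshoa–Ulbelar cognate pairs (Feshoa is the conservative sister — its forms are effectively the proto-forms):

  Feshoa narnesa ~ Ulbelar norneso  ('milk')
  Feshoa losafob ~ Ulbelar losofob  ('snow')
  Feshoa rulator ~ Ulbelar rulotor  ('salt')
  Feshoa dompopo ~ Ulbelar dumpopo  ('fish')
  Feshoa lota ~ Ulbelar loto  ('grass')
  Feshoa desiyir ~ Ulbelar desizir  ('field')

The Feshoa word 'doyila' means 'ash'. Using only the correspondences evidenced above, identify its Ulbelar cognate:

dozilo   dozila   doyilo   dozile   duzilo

dozilo

desiyir ~ desizir — Feshoa y corresponds to Ulbelar z between vowels (before a front vowel).
narnesa ~ norneso, lota ~ loto — Feshoa a corresponds to Ulbelar o word-finally.
Applying these to Feshoa 'doyila':
  doyila → dozila   (y→z between vowels (before a front vowel))
  dozila → dozilo   (a→o word-finally)
So the Ulbelar cognate is 'dozilo'.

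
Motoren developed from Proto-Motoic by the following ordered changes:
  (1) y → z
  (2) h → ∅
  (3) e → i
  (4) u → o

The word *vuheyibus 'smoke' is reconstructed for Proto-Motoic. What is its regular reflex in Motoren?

Motoren: *vuheyibus
  vuheyibus → vuhezibus   [unconditioned shift]
  vuhezibus → vuezibus   [h-loss]
  vuezibus → vuizibus   [vowel merger]
  vuizibus → voizibos   [vowel merger]
  giving Motoren voizibos.

voizibos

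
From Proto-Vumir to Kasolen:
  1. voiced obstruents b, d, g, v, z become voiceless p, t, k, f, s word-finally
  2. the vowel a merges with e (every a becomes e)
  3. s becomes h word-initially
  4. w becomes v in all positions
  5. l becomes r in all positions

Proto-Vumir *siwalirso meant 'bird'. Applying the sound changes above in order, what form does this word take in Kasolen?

hiverirso

Kasolen: start from *siwalirso.
  rule 1: no change — siwalirso
  rule 2 (vowel merger): siwalirso → siwelirso
  rule 3 (debuccalisation): siwelirso → hiwelirso
  rule 4 (unconditioned shift): hiwelirso → hivelirso
  rule 5 (unconditioned shift): hivelirso → hiverirso
  ⇒ Kasolen hiverirso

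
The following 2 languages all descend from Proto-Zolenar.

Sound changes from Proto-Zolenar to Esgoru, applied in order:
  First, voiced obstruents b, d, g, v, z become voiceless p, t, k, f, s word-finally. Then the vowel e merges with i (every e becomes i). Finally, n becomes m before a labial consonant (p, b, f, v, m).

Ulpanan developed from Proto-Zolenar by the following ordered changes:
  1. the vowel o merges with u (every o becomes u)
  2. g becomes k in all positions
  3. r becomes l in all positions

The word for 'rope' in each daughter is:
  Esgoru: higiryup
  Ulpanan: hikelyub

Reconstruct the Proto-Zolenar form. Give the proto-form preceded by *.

Position 8: Esgoru has p, Ulpanan has b. Ulpanan preserves b here (none of its changes turn any other segment into b), so the proto-segment is *b.
Position 3: Esgoru has g, Ulpanan has k. Esgoru preserves g here (none of its changes turn any other segment into g), so the proto-segment is *g.
Verify the candidate proto-form against each daughter:
Esgoru: *higeryub > higeryup > higiryup  (by final devoicing, vowel merger)
Ulpanan: *higeryub > hikeryub > hikelyub  (by unconditioned shift, unconditioned shift)
Only *higeryub yields all of Esgoru higiryup, Ulpanan hikelyub.

*higeryub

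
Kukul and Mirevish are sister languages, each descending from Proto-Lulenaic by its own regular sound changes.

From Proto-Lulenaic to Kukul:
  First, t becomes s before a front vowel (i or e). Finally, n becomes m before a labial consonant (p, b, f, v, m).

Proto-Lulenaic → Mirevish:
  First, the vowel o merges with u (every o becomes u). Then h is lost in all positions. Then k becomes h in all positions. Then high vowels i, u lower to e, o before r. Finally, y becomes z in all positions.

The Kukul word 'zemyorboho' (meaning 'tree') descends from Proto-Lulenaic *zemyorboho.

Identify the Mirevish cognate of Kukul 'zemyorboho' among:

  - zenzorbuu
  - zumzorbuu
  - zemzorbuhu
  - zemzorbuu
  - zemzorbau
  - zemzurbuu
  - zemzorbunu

Mirevish: *zemyorboho > zemyurbuhu > zemyurbuu > zemyorbuu > zemzorbuu  (by vowel merger, h-loss, pre-rhotic lowering, unconditioned shift)
Only 'zemzorbuu' matches the regular Mirevish development of *zemyorboho.

zemzorbuu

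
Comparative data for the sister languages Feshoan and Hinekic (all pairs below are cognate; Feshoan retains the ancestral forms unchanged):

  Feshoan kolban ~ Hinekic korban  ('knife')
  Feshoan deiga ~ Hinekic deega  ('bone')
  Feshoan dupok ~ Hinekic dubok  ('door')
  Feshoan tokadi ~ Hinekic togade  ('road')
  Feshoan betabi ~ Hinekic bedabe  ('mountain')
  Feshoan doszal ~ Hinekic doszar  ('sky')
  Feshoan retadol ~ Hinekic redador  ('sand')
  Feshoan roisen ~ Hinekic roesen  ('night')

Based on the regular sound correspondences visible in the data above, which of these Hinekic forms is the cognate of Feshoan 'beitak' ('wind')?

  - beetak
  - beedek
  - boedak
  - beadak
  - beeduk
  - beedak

beedak

deiga ~ deega, roisen ~ roesen — Feshoan i corresponds to Hinekic e after a vowel, before a consonant other than r, m, n, p, b, f, v.
betabi ~ bedabe, retadol ~ redador — Feshoan t corresponds to Hinekic d between vowels (before a back vowel).
Applying these to Feshoan 'beitak':
  beitak → beetak   (i→e after a vowel, before a consonant other than r, m, n, p, b, f, v)
  beetak → beedak   (t→d between vowels (before a back vowel))
So the Hinekic cognate is 'beedak'.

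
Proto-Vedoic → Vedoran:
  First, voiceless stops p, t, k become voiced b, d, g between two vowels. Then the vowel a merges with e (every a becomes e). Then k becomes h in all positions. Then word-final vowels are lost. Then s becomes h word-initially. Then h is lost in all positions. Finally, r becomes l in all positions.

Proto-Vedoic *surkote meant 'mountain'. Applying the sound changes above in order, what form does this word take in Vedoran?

Vedoran: *surkote
  surkote → surkode   [intervocalic voicing]
  surkode (rule 2 does not apply)
  surkode → surhode   [unconditioned shift]
  surhode → surhod   [apocope]
  surhod → hurhod   [debuccalisation]
  hurhod → urod   [h-loss]
  urod → ulod   [unconditioned shift]
  giving Vedoran ulod.

ulod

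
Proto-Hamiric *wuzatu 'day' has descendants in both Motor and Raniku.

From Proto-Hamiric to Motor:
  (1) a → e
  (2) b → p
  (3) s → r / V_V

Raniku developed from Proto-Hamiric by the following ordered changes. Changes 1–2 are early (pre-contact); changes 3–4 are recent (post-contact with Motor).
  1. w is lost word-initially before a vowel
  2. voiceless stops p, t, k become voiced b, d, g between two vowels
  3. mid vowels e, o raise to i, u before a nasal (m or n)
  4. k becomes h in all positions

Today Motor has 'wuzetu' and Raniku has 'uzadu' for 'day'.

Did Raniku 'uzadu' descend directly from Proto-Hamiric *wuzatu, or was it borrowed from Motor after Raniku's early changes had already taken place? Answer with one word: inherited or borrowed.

inherited

If inherited, *wuzatu would pass through all of Raniku's changes:
Raniku: *wuzatu
  wuzatu → uzatu   [glide loss]
  uzatu → uzadu   [intervocalic voicing]
  uzadu (rule 3 does not apply)
  uzadu (rule 4 does not apply)
  giving Raniku uzadu.
If borrowed from Motor 'wuzetu' after the early changes, it would undergo only the recent ones:
  rule 3 (pre-nasal raising): no change (wuzetu)
  rule 4 (unconditioned shift): no change (wuzetu)
  ⇒ as a loan: wuzetu
Raniku 'uzadu' matches the inherited outcome exactly, so it is an inherited cognate, not a loan.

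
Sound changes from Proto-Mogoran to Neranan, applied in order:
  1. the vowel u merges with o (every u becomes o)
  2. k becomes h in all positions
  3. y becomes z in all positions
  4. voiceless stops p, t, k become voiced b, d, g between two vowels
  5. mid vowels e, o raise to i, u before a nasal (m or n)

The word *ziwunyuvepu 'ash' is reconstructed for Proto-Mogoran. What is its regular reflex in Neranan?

ziwunzovebo

Neranan: *ziwunyuvepu > ziwonyovepo > ziwonzovepo > ziwonzovebo > ziwunzovebo  (by vowel merger, unconditioned shift, intervocalic voicing, pre-nasal raising)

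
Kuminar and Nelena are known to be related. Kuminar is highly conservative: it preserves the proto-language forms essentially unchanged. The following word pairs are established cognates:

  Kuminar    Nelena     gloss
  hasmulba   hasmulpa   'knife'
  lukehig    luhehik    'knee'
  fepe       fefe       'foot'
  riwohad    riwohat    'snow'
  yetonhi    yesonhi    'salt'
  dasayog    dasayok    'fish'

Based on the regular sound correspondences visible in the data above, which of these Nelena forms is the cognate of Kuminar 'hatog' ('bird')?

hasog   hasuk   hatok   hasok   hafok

yetonhi ~ yesonhi — Kuminar t corresponds to Nelena s between vowels (before a back vowel).
lukehig ~ luhehik, dasayog ~ dasayok — Kuminar g corresponds to Nelena k word-finally.
Applying these to Kuminar 'hatog':
  hatog → hasog   (t→s between vowels (before a back vowel))
  hasog → hasok   (g→k word-finally)
So the Nelena cognate is 'hasok'.

hasok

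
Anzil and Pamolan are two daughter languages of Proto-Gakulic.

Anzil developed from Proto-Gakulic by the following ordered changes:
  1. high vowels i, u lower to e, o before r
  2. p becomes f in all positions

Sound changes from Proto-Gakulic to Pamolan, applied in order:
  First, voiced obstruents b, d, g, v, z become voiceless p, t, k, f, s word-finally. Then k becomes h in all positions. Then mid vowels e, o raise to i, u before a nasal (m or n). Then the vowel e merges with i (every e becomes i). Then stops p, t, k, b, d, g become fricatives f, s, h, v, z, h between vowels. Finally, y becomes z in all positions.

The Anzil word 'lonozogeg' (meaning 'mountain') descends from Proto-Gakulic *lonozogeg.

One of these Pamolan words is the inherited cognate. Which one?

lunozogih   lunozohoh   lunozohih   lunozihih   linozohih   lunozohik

Pamolan: *lonozogeg > lonozogek > lonozogeh > lunozogeh > lunozogih > lunozohih  (by final devoicing, unconditioned shift, pre-nasal raising, vowel merger, intervocalic lenition)
The other candidates each miss or misapply at least one Pamolan change.

lunozohih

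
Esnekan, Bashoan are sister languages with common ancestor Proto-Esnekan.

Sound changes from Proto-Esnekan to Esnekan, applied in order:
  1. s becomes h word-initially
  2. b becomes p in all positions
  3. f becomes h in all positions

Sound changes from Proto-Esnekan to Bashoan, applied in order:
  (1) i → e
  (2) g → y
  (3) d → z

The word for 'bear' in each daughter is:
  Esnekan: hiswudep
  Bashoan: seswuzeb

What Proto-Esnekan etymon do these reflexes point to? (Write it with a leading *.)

Position 6: Esnekan has d, Bashoan has z. Esnekan preserves d here (none of its changes turn any other segment into d), so the proto-segment is *d.
Position 2: Esnekan has i, Bashoan has e. Esnekan preserves i here (none of its changes turn any other segment into i), so the proto-segment is *i.
Position 1: Esnekan has h, Bashoan has s. Bashoan preserves s here (none of its changes turn any other segment into s), so the proto-segment is *s.
Verify the candidate proto-form against each daughter:
Esnekan: start from *siswudeb.
  rule 1 (debuccalisation): siswudeb → hiswudeb
  rule 2 (unconditioned shift): hiswudeb → hiswudep
  rule 3: no change — hiswudep
  ⇒ Esnekan hiswudep
Bashoan: *siswudeb > seswudeb > seswuzeb  (by vowel merger, unconditioned shift)
*siswudeb is the unique common source.

*siswudeb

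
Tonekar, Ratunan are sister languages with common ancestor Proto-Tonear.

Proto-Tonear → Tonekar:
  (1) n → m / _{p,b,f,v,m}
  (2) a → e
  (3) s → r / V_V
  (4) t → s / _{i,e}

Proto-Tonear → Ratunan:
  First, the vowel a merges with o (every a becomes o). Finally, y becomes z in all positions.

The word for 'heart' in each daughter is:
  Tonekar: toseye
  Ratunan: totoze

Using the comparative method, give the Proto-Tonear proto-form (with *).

Position 4: Tonekar has e, Ratunan has o. Taking the neighbouring segments as reconstructed: Tonekar e could go back to *a or *e; Ratunan o could go back to *a or *o — the one source consistent with every daughter is *a.
Position 3: Tonekar has s, Ratunan has t. Ratunan preserves t here (none of its changes turn any other segment into t), so the proto-segment is *t.
Verify the candidate proto-form against each daughter:
Tonekar: *totaye
  totaye (rule 1 does not apply)
  totaye → toteye   [vowel merger]
  toteye (rule 3 does not apply)
  toteye → toseye   [palatalisation]
  giving Tonekar toseye.
Ratunan: *totaye
  totaye → totoye   [vowel merger]
  totoye → totoze   [unconditioned shift]
  giving Ratunan totoze.
Only *totaye yields all of Tonekar toseye, Ratunan totoze.

*totaye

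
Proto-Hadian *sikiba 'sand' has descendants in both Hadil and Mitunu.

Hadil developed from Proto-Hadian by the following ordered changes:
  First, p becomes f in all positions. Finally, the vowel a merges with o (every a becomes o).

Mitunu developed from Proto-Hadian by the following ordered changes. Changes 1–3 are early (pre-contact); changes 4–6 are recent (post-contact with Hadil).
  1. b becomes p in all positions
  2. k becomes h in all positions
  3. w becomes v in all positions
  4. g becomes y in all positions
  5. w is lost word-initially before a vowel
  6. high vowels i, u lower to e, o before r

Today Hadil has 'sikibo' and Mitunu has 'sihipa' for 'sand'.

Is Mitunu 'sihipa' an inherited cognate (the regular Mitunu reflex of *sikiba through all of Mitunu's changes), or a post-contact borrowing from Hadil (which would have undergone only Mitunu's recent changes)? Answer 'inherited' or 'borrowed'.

If inherited, *sikiba would pass through all of Mitunu's changes:
Mitunu: *sikiba > sikipa > sihipa  (by unconditioned shift, unconditioned shift)
If borrowed from Hadil 'sikibo' after the early changes, it would undergo only the recent ones:
  rule 4 (unconditioned shift): no change (sikibo)
  rule 5 (glide loss): no change (sikibo)
  rule 6 (pre-rhotic lowering): no change (sikibo)
  ⇒ as a loan: sikibo
Mitunu 'sihipa' matches the inherited outcome exactly, so it is an inherited cognate, not a loan.

inherited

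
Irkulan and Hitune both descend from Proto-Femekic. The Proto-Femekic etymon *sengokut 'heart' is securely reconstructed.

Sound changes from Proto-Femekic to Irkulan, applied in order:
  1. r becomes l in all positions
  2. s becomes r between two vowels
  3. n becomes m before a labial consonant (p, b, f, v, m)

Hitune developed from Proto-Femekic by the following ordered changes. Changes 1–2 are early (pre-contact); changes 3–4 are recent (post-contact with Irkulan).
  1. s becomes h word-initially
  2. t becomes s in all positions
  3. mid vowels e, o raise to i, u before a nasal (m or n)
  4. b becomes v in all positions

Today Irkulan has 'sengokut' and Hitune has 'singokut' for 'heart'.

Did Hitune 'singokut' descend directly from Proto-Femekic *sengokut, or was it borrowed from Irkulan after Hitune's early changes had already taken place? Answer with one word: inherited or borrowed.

borrowed

If inherited, *sengokut would pass through all of Hitune's changes:
Hitune: *sengokut > hengokut > hengokus > hingokus  (by debuccalisation, unconditioned shift, pre-nasal raising)
If borrowed from Irkulan 'sengokut' after the early changes, it would undergo only the recent ones:
  rule 3 (pre-nasal raising): sengokut → singokut
  rule 4 (unconditioned shift): no change (singokut)
  ⇒ as a loan: singokut
Hitune 'singokut' matches the loan outcome 'singokut', not the inherited 'hingokus' — it skipped the early Hitune changes, so it was borrowed from Irkulan.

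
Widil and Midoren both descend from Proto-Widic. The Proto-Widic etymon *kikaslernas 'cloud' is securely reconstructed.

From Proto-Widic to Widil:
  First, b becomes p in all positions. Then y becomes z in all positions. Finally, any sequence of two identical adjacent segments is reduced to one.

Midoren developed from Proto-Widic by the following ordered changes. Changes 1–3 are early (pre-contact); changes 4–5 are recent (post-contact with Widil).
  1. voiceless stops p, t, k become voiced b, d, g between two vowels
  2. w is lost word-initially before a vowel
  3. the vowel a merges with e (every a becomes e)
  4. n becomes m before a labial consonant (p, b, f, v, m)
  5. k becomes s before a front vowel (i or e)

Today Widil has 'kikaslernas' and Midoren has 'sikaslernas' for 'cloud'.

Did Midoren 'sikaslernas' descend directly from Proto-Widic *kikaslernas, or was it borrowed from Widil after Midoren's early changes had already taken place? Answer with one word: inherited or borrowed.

If inherited, *kikaslernas would pass through all of Midoren's changes:
Midoren: *kikaslernas > kigaslernas > kigeslernes > sigeslernes  (by intervocalic voicing, vowel merger, palatalisation)
If borrowed from Widil 'kikaslernas' after the early changes, it would undergo only the recent ones:
  rule 4 (nasal place assimilation): no change (kikaslernas)
  rule 5 (palatalisation): kikaslernas → sikaslernas
  ⇒ as a loan: sikaslernas
Midoren 'sikaslernas' matches the loan outcome 'sikaslernas', not the inherited 'sigeslernes' — it skipped the early Midoren changes, so it was borrowed from Widil.

borrowed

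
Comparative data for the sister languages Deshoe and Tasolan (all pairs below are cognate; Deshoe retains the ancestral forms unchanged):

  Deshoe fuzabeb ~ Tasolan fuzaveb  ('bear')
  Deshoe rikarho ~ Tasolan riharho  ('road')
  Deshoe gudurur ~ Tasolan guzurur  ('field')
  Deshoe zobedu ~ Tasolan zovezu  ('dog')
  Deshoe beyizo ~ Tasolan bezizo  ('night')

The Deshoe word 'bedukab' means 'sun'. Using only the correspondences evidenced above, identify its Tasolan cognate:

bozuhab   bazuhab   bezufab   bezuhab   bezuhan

bezuhab

gudurur ~ guzurur, zobedu ~ zovezu — Deshoe d corresponds to Tasolan z between vowels (before a back vowel).
rikarho ~ riharho — Deshoe k corresponds to Tasolan h between vowels (before a back vowel).
Applying these to Deshoe 'bedukab':
  bedukab → bezukab   (d→z between vowels (before a back vowel))
  bezukab → bezuhab   (k→h between vowels (before a back vowel))
So the Tasolan cognate is 'bezuhab'.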